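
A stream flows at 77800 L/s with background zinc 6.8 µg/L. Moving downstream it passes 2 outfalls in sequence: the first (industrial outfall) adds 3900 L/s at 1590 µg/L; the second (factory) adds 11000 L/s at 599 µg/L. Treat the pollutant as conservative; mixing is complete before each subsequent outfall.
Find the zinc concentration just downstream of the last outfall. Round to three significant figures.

After outfall 1: Q = 77800 + 3900 = 81700 L/s; C = (77800·6.800 + 3900·1590)/81700 = 82.38 µg/L.
After outfall 2: Q = 81700 + 11000 = 92700 L/s; C = (81700·82.38 + 11000·599.0)/92700 = 143.7 µg/L.

144 µg/L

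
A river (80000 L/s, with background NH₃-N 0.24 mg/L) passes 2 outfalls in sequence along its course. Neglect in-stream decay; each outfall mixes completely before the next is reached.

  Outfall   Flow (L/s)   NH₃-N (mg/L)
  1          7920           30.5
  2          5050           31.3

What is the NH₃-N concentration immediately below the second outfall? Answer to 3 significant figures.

4.50 mg/L

Outfall 1: combined Q = 87920 L/s; C = (80000·0.2400 + 7920·30.50)/87920 = 2.966 mg/L.
Outfall 2: combined Q = 92970 L/s; C = (87920·2.966 + 5050·31.30)/92970 = 4.505 mg/L.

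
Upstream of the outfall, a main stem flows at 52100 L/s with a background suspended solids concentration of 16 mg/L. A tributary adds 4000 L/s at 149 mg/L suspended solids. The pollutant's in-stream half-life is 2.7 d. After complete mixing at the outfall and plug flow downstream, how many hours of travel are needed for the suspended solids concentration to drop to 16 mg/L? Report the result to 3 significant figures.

43.5 h

Mixed concentration C = ΣQC/ΣQ = (52100·16.00 + 4000·149.0) / 56100 = 1430000/56100 = 25.48 mg/L.
Half-life 2.7 d → k = ln 2 / 2.7 = 0.2567 d⁻¹.
25.48·exp(−k·t) = 16 → t = ln(25.48/16)/k = 156600 s = 43.51 h.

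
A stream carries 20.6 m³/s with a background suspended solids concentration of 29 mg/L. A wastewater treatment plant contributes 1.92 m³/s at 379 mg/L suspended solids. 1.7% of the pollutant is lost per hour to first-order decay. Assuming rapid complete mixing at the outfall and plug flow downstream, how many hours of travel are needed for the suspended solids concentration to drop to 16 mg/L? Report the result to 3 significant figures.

75.9 h

After mixing, C = (20.60·29.00 + 1.920·379.0) / 22.52 = 1325/22.52 = 58.84 mg/L.
1.7%/h lost → k = −ln(1 − 0.017) = 0.01715 h⁻¹.
58.84·exp(−k·t) = 16 → t = ln(58.84/16)/k = 273400 s = 75.95 h.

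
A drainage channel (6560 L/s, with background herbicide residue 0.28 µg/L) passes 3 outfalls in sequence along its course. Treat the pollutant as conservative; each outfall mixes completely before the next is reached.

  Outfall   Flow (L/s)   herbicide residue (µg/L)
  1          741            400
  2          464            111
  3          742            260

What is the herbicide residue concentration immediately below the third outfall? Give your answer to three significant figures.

63.8 µg/L

After outfall 1: Q = 6560 + 741.0 = 7301 L/s; C = (6560·0.2800 + 741.0·400.0)/7301 = 40.85 µg/L.
After outfall 2: Q = 7301 + 464.0 = 7765 L/s; C = (7301·40.85 + 464.0·111.0)/7765 = 45.04 µg/L.
After outfall 3: Q = 7765 + 742.0 = 8507 L/s; C = (7765·45.04 + 742.0·260.0)/8507 = 63.79 µg/L.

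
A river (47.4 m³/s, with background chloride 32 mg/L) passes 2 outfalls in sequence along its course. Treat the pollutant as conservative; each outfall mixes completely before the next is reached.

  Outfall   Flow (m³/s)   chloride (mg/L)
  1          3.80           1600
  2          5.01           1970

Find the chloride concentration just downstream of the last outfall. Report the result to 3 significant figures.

311 mg/L

Below outfall 1: Q → 51.20 m³/s, C = (47.40·32.00 + 3.800·1600)/51.20 = 148.4 mg/L.
Below outfall 2: Q → 56.21 m³/s, C = (51.20·148.4 + 5.010·1970)/56.21 = 310.7 mg/L.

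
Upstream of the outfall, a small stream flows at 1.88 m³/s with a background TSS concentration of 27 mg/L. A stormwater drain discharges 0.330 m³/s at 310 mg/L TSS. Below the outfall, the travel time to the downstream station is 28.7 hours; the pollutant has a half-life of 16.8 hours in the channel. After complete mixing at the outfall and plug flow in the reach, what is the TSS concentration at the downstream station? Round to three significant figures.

21.2 mg/L

Flow-weighted average: C = (1.880·27.00 + 0.3300·310.0) / 2.210 = 153.1/2.210 = 69.26 mg/L.
Half-life 16.8 h → k = ln 2 / 16.8 = 0.04126 h⁻¹ = 0.9902 d⁻¹.
After decay, C = 69.26 × e^(−kt) = 69.26 × 0.3060 = 21.19 mg/L.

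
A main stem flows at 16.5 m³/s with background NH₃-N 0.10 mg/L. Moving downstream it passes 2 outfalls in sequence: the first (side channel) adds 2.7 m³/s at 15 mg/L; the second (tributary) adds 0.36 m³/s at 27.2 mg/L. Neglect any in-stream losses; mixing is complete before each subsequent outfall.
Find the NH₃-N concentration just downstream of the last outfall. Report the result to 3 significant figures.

Outfall 1: combined Q = 19.20 m³/s; C = (16.50·0.1000 + 2.700·15.00)/19.20 = 2.195 mg/L.
Outfall 2: combined Q = 19.56 m³/s; C = (19.20·2.195 + 0.3600·27.20)/19.56 = 2.656 mg/L.

2.66 mg/L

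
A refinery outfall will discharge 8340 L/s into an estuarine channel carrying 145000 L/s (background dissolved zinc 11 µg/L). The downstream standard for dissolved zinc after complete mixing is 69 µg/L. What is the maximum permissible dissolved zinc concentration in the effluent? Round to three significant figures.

1080 µg/L

At the limit, (Qr·Cr + Qe·Cₑ)/(Qr + Qe) = 69:
Cₑ = (153300·69 − 145000·11.00) / 8340 = 1077 µg/L.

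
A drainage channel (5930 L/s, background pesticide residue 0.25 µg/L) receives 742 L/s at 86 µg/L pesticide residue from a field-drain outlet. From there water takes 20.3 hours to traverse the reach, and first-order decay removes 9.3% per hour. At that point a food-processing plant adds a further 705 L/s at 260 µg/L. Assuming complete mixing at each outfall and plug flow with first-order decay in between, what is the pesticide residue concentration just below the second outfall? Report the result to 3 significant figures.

26.1 µg/L

Mixed concentration C = ΣQC/ΣQ = (5930·0.2500 + 742.0·86.00) / 6672 = 65290/6672 = 9.786 µg/L; combined flow 6672 L/s.
9.3%/h lost → k = −ln(1 − 0.093) = 0.09761 h⁻¹.
Decay over the reach: 9.786·exp(−kt) = 9.786·0.1379 = 1.349 µg/L.
Second outfall: C = (6672·1.349 + 705.0·260.0)/7377 = 26.07 µg/L.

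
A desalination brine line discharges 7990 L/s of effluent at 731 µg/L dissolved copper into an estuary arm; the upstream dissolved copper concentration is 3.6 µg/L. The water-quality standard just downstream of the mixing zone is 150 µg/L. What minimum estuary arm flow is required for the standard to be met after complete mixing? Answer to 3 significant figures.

Set C_mix = 150: (Q·3.600 + 7990·731.0) / (Q + 7990) = 150
→ Q = 7990·(731.0 − 150)/(150 − 3.600) = 31710 L/s.

31700 L/s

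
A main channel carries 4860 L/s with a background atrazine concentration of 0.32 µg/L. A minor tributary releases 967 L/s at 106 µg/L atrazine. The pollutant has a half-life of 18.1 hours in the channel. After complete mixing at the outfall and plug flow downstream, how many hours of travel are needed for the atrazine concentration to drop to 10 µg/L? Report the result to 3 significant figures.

After mixing, C = (4860·0.3200 + 967.0·106.0) / 5827 = 104100/5827 = 17.86 µg/L.
Half-life 18.1 h → k = ln 2 / 18.1 = 0.03830 h⁻¹ = 0.9191 d⁻¹.
17.86·exp(−k·t) = 10 → t = ln(17.86/10)/k = 54510 s = 15.14 h.

15.1 h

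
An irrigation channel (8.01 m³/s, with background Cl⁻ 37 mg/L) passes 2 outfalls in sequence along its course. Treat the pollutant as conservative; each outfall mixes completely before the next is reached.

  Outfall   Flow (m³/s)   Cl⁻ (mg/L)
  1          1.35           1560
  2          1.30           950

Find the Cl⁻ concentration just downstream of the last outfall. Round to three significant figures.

341 mg/L

Below outfall 1: Q → 9.360 m³/s, C = (8.010·37.00 + 1.350·1560)/9.360 = 256.7 mg/L.
Below outfall 2: Q → 10.66 m³/s, C = (9.360·256.7 + 1.300·950.0)/10.66 = 341.2 mg/L.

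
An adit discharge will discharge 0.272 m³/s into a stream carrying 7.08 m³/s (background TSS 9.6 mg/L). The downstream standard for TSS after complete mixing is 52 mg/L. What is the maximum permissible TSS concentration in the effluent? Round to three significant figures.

1160 mg/L

At the limit, (Qr·Cr + Qe·Cₑ)/(Qr + Qe) = 52:
Cₑ = (7.352·52 − 7.080·9.600) / 0.2720 = 1156 mg/L.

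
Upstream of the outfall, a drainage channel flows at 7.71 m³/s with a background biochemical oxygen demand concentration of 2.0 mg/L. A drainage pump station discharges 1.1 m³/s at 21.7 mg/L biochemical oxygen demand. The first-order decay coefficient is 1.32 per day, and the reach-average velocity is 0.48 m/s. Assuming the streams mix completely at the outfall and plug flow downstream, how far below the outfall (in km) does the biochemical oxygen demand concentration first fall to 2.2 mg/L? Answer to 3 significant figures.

Flow-weighted average: C = (7.710·2.000 + 1.100·21.70) / 8.810 = 39.29/8.810 = 4.460 mg/L.
Set 4.460·exp(−k·t) = 2.2 → t = ln(4.460/2.2)/k = 46250 s = 12.85 h.
Distance = v·t = 0.48·46250 = 22200 m = 22.20 km.

22.2 km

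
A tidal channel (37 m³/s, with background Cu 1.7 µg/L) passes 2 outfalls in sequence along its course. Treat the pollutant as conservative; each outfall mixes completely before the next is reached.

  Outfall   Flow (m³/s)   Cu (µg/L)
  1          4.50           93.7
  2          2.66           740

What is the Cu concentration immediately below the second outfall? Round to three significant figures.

Outfall 1: combined Q = 41.50 m³/s; C = (37.00·1.700 + 4.500·93.70)/41.50 = 11.68 µg/L.
Outfall 2: combined Q = 44.16 m³/s; C = (41.50·11.68 + 2.660·740.0)/44.16 = 55.55 µg/L.

55.5 µg/L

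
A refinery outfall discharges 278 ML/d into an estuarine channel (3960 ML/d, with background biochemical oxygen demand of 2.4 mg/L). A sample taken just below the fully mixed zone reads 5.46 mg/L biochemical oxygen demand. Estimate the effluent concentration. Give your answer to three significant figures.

Mass balance: 3960·2.400 + 278.0·Cₑ = 4238·5.460
→ Cₑ = (4238·5.460 − 3960·2.400) / 278.0 = 49.05 mg/L.

49.0 mg/L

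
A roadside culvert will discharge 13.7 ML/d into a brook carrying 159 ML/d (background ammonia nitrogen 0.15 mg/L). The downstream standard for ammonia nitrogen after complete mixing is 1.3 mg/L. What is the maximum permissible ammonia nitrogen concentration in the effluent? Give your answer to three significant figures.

At the limit, (Qr·Cr + Qe·Cₑ)/(Qr + Qe) = 1.3:
Cₑ = (172.7·1.3 − 159.0·0.1500) / 13.70 = 14.65 mg/L.

14.6 mg/L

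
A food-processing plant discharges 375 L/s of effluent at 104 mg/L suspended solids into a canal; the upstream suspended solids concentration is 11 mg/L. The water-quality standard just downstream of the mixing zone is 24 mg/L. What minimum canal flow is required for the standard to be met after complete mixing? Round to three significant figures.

2310 L/s

Set C_mix = 24: (Q·11.00 + 375.0·104.0) / (Q + 375.0) = 24
→ Q = 375.0·(104.0 − 24)/(24 − 11.00) = 2308 L/s.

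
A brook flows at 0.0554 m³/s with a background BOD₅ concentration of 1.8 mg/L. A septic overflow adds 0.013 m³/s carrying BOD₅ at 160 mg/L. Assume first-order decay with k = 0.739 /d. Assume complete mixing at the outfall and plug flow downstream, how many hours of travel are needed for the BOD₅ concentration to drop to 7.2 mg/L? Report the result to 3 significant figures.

Mass balance: C = (0.05540·1.800 + 0.01300·160.0) / 0.06840 = 2.180/0.06840 = 31.87 mg/L.
31.87·exp(−k·t) = 7.2 → t = ln(31.87/7.2)/k = 173900 s = 48.31 h.

48.3 h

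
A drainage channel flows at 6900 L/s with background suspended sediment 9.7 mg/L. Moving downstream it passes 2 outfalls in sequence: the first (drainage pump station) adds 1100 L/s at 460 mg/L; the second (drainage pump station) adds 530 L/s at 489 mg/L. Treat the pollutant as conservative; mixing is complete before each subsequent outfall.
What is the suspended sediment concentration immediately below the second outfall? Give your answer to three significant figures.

Below outfall 1: Q → 8000 L/s, C = (6900·9.700 + 1100·460.0)/8000 = 71.62 mg/L.
Below outfall 2: Q → 8530 L/s, C = (8000·71.62 + 530.0·489.0)/8530 = 97.55 mg/L.

97.5 mg/L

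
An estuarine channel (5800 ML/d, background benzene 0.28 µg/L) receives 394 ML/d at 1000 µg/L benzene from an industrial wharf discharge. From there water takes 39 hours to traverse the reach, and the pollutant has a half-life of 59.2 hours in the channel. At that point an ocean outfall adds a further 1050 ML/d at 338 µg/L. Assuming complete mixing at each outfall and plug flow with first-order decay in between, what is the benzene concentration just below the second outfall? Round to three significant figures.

Conservation of mass: C = (5800·0.2800 + 394.0·1000) / 6194 = 395600/6194 = 63.87 µg/L; combined flow 6194 ML/d.
Half-life 59.2 h → k = ln 2 / 59.2 = 0.01171 h⁻¹ = 0.2810 d⁻¹.
After decay, C = 63.87 × e^(−kt) = 63.87 × 0.6334 = 40.46 µg/L.
At the second outfall, C = (6194·40.46 + 1050·338.0) / (6194 + 1050) = 83.59 µg/L.

83.6 µg/L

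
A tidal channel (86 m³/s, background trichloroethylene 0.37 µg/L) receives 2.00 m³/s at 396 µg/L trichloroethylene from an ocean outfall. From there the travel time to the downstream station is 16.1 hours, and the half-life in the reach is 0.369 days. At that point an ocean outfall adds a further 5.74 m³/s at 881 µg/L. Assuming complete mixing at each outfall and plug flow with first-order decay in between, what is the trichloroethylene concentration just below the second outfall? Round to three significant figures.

56.4 µg/L

After mixing, C = (86.00·0.3700 + 2.000·396.0) / 88.00 = 823.8/88.00 = 9.362 µg/L; combined flow 88.00 m³/s.
Half-life 0.369 d → k = ln 2 / 0.369 = 1.878 d⁻¹.
Decay over the reach: 9.362·exp(−kt) = 9.362·0.2836 = 2.655 µg/L.
Second outfall: C = (88.00·2.655 + 5.740·881.0)/93.74 = 56.44 µg/L.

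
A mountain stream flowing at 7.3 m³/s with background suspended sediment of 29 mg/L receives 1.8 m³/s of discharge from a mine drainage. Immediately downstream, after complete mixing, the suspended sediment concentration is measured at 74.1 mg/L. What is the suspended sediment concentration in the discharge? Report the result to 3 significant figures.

Mass balance: 7.300·29.00 + 1.800·Cₑ = 9.100·74.10
→ Cₑ = (9.100·74.10 − 7.300·29.00) / 1.800 = 257.0 mg/L.

257 mg/L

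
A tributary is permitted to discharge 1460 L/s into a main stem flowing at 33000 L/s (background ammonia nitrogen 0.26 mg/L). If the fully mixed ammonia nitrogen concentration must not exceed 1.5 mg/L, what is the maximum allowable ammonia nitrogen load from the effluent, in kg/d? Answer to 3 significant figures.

3720 kg/d

Mass balance at the limit: 33000·0.2600 + 1460·Cₑ = 34460·1.5 → Cₑ = 29.53 mg/L.
1460 L/s = 1.460 m³/s. Load = 1.460 m³/s × 29.53 g/m³ × 86 400 s/d = 3725 kg/d.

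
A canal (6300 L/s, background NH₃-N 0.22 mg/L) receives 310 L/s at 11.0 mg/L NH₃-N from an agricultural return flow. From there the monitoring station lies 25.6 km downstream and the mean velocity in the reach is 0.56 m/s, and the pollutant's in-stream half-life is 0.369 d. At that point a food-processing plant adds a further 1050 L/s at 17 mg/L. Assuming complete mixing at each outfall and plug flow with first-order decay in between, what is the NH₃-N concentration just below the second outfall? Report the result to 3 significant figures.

Mass balance: C = (6300·0.2200 + 310.0·11.00) / 6610 = 4796/6610 = 0.7256 mg/L; combined flow 6610 L/s.
Travel time t = 25.6·1000 / 0.56 = 45710 s = 12.70 h.
Half-life 0.369 d → k = ln 2 / 0.369 = 1.878 d⁻¹.
After decay, C = 0.7256 × e^(−kt) = 0.7256 × 0.3701 = 0.2686 mg/L.
Second outfall: C = (6610·0.2686 + 1050·17.00)/7660 = 2.562 mg/L.

2.56 mg/L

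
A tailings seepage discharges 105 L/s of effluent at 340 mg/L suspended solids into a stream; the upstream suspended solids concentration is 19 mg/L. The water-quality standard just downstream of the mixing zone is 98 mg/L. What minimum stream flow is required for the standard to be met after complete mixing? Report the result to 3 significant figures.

322 L/s

Set C_mix = 98: (Q·19.00 + 105.0·340.0) / (Q + 105.0) = 98
→ Q = 105.0·(340.0 − 98)/(98 − 19.00) = 321.6 L/s.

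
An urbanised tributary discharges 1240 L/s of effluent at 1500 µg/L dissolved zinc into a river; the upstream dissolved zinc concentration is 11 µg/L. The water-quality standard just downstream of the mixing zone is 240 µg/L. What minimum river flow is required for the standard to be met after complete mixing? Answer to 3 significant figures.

Set C_mix = 240: (Q·11.00 + 1240·1500) / (Q + 1240) = 240
→ Q = 1240·(1500 − 240)/(240 − 11.00) = 6823 L/s.

6820 L/s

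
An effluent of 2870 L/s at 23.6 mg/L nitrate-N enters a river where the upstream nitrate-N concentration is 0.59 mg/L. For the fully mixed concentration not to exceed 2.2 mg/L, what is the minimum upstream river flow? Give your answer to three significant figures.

Set C_mix = 2.2: (Q·0.5900 + 2870·23.60) / (Q + 2870) = 2.2
→ Q = 2870·(23.60 − 2.2)/(2.2 − 0.5900) = 38150 L/s.

38100 L/s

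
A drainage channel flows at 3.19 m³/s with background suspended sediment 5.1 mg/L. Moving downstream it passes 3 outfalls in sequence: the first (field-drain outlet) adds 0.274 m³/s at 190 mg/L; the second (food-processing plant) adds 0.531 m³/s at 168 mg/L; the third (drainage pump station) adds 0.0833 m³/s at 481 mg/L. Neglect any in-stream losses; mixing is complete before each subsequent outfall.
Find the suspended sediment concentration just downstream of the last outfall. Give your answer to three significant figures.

After outfall 1: Q = 3.190 + 0.2740 = 3.464 m³/s; C = (3.190·5.100 + 0.2740·190.0)/3.464 = 19.73 mg/L.
After outfall 2: Q = 3.464 + 0.5310 = 3.995 m³/s; C = (3.464·19.73 + 0.5310·168.0)/3.995 = 39.43 mg/L.
After outfall 3: Q = 3.995 + 0.08330 = 4.078 m³/s; C = (3.995·39.43 + 0.08330·481.0)/4.078 = 48.45 mg/L.

48.5 mg/L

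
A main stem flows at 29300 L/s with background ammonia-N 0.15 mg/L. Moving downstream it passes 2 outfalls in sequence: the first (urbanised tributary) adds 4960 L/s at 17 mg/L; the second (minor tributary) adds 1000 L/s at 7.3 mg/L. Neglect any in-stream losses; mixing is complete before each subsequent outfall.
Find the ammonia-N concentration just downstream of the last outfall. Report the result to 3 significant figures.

2.72 mg/L

Outfall 1: combined Q = 34260 L/s; C = (29300·0.1500 + 4960·17.00)/34260 = 2.589 mg/L.
Outfall 2: combined Q = 35260 L/s; C = (34260·2.589 + 1000·7.300)/35260 = 2.723 mg/L.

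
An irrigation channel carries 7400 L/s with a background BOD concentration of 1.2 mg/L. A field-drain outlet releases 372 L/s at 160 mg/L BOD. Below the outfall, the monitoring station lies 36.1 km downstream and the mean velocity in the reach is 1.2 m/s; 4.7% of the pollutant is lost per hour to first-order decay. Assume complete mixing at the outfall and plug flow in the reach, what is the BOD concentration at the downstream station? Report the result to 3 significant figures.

5.89 mg/L

Conservation of mass: C = (7400·1.200 + 372.0·160.0) / 7772 = 68400/7772 = 8.801 mg/L.
Travel time t = 36.1·1000 / 1.2 = 30080 s = 8.356 h.
4.7%/h lost → k = −ln(1 − 0.047) = 0.04814 h⁻¹.
Decay over the reach: 8.801·exp(−kt) = 8.801·0.6688 = 5.886 mg/L.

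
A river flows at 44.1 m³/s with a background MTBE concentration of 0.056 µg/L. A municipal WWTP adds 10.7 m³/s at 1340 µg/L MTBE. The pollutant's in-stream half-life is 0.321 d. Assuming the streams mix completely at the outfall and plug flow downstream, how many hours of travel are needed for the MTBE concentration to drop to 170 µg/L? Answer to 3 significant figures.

Mixed concentration C = ΣQC/ΣQ = (44.10·0.05600 + 10.70·1340) / 54.80 = 14340/54.80 = 261.7 µg/L.
Half-life 0.321 d → k = ln 2 / 0.321 = 2.159 d⁻¹.
261.7·exp(−k·t) = 170 → t = ln(261.7/170)/k = 17260 s = 4.794 h.

4.79 h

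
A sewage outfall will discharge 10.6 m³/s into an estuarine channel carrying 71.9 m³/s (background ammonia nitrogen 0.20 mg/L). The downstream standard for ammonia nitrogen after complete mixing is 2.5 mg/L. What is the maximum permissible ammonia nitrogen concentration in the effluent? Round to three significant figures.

18.1 mg/L

At the limit, (Qr·Cr + Qe·Cₑ)/(Qr + Qe) = 2.5:
Cₑ = (82.50·2.5 − 71.90·0.2000) / 10.60 = 18.10 mg/L.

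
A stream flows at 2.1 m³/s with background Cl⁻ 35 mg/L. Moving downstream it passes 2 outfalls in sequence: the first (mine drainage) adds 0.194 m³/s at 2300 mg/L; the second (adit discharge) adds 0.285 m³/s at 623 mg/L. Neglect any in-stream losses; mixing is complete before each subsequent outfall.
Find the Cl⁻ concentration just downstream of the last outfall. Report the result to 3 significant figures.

Outfall 1: combined Q = 2.294 m³/s; C = (2.100·35.00 + 0.1940·2300)/2.294 = 226.5 mg/L.
Outfall 2: combined Q = 2.579 m³/s; C = (2.294·226.5 + 0.2850·623.0)/2.579 = 270.4 mg/L.

270 mg/L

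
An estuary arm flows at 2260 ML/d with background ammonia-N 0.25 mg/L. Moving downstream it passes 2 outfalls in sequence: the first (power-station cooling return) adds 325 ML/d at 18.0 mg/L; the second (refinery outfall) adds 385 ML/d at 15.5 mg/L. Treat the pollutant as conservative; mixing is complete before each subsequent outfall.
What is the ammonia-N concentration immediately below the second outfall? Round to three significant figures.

4.17 mg/L

After outfall 1: Q = 2260 + 325.0 = 2585 ML/d; C = (2260·0.2500 + 325.0·18.00)/2585 = 2.482 mg/L.
After outfall 2: Q = 2585 + 385.0 = 2970 ML/d; C = (2585·2.482 + 385.0·15.50)/2970 = 4.169 mg/L.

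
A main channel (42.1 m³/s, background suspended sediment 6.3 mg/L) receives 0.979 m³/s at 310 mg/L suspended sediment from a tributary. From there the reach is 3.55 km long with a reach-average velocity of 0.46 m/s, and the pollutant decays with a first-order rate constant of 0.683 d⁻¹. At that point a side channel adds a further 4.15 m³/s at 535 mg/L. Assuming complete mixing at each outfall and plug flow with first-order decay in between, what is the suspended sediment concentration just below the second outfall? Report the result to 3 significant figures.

58.3 mg/L

Mass balance: C = (42.10·6.300 + 0.9790·310.0) / 43.08 = 568.7/43.08 = 13.20 mg/L; combined flow 43.08 m³/s.
Travel time t = 3.55·1000 / 0.46 = 7717 s = 2.144 h.
Decay over the reach: 13.20·exp(−kt) = 13.20·0.9408 = 12.42 mg/L.
At the second outfall, C = (43.08·12.42 + 4.150·535.0) / (43.08 + 4.150) = 58.34 mg/L.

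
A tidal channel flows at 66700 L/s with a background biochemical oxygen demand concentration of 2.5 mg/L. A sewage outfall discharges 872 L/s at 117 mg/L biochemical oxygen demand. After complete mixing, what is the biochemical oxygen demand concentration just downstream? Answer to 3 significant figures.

Mass balance: C = (66700·2.500 + 872.0·117.0) / 67570 = 268800/67570 = 3.978 mg/L.

3.98 mg/L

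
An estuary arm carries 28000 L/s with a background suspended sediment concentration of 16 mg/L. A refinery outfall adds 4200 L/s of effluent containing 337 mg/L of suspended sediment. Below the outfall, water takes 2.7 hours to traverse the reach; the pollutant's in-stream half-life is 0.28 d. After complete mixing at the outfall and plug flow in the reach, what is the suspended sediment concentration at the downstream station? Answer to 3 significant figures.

Mixed concentration C = ΣQC/ΣQ = (28000·16.00 + 4200·337.0) / 32200 = 1863000/32200 = 57.87 mg/L.
Half-life 0.28 d → k = ln 2 / 0.28 = 2.476 d⁻¹.
First-order decay: C = 57.87·exp(−k·t) = 57.87·0.7569 = 43.80 mg/L.

43.8 mg/L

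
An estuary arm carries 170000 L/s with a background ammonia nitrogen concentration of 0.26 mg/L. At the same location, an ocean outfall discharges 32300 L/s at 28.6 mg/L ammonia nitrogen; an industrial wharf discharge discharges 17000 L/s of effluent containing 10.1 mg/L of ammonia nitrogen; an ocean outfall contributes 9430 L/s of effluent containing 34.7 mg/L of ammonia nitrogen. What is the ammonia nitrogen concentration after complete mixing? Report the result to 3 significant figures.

6.41 mg/L

Flow-weighted average: C = (170000·0.2600 + 32300·28.60 + 17000·10.10 + 9430·34.70) / 228700 = 1467000/228700 = 6.413 mg/L.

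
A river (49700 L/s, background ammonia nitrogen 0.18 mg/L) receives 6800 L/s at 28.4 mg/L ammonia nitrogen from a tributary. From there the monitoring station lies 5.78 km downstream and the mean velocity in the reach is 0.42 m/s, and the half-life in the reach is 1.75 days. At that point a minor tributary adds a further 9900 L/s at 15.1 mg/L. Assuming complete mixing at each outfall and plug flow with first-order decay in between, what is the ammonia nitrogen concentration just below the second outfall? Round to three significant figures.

Mixed concentration C = ΣQC/ΣQ = (49700·0.1800 + 6800·28.40) / 56500 = 202100/56500 = 3.576 mg/L; combined flow 56500 L/s.
Travel time t = 5.78·1000 / 0.42 = 13760 s = 3.823 h.
Half-life 1.75 d → k = ln 2 / 1.75 = 0.3961 d⁻¹.
After decay, C = 3.576 × e^(−kt) = 3.576 × 0.9389 = 3.358 mg/L.
Second outfall: C = (56500·3.358 + 9900·15.10)/66400 = 5.108 mg/L.

5.11 mg/L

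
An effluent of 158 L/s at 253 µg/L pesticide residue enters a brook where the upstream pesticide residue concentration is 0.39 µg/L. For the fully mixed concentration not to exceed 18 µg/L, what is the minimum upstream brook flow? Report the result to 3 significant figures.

Set C_mix = 18: (Q·0.3900 + 158.0·253.0) / (Q + 158.0) = 18
→ Q = 158.0·(253.0 − 18)/(18 − 0.3900) = 2108 L/s.

2110 L/s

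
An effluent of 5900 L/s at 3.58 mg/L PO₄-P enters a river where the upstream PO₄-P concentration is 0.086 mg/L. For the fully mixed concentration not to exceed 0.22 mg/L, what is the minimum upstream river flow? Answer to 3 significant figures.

Set C_mix = 0.22: (Q·0.08600 + 5900·3.580) / (Q + 5900) = 0.22
→ Q = 5900·(3.580 − 0.22)/(0.22 − 0.08600) = 147900 L/s.

148000 L/s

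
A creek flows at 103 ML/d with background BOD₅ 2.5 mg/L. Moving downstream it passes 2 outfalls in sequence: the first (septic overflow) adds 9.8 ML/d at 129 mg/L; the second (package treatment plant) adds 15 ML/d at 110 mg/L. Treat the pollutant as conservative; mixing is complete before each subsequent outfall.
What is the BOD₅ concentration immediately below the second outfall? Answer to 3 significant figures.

Below outfall 1: Q → 112.8 ML/d, C = (103.0·2.500 + 9.800·129.0)/112.8 = 13.49 mg/L.
Below outfall 2: Q → 127.8 ML/d, C = (112.8·13.49 + 15.00·110.0)/127.8 = 24.82 mg/L.

24.8 mg/L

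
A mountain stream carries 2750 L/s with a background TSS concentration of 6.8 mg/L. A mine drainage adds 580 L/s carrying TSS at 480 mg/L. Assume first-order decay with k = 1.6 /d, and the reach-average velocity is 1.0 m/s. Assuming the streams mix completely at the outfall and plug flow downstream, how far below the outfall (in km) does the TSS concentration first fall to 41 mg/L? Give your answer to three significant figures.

Mixed concentration C = ΣQC/ΣQ = (2750·6.800 + 580.0·480.0) / 3330 = 297100/3330 = 89.22 mg/L.
Set 89.22·exp(−k·t) = 41 → t = ln(89.22/41)/k = 41990 s = 11.66 h.
Distance = v·t = 1.0·41990 = 41990 m = 41.99 km.

42.0 km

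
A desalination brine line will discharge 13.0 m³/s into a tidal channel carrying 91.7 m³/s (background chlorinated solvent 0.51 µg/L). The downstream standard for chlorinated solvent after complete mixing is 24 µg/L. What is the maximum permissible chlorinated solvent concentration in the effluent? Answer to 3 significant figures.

190 µg/L

At the limit, (Qr·Cr + Qe·Cₑ)/(Qr + Qe) = 24:
Cₑ = (104.7·24 − 91.70·0.5100) / 13.00 = 189.7 µg/L.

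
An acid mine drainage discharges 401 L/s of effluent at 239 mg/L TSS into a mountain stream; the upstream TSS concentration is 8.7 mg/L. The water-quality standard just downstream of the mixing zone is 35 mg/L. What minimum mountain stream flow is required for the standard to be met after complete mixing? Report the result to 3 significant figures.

Set C_mix = 35: (Q·8.700 + 401.0·239.0) / (Q + 401.0) = 35
→ Q = 401.0·(239.0 − 35)/(35 − 8.700) = 3110 L/s.

3110 L/s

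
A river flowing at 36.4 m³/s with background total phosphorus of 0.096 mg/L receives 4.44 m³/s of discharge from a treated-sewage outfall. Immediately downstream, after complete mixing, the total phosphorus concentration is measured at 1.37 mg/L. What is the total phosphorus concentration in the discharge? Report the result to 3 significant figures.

Mass balance: 36.40·0.09600 + 4.440·Cₑ = 40.84·1.370
→ Cₑ = (40.84·1.370 − 36.40·0.09600) / 4.440 = 11.81 mg/L.

11.8 mg/L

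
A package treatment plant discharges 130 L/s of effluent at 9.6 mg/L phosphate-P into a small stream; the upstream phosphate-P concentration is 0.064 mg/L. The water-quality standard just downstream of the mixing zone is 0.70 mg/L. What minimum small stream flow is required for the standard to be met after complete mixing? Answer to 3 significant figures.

1820 L/s

Set C_mix = 0.70: (Q·0.06400 + 130.0·9.600) / (Q + 130.0) = 0.70
→ Q = 130.0·(9.600 − 0.70)/(0.70 − 0.06400) = 1819 L/s.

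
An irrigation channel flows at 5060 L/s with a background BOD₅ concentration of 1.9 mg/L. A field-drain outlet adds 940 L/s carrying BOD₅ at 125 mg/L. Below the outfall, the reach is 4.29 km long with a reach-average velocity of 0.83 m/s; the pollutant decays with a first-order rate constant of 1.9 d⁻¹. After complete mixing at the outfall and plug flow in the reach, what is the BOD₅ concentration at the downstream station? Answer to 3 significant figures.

After mixing, C = (5060·1.900 + 940.0·125.0) / 6000 = 127100/6000 = 21.19 mg/L.
Travel time t = 4.29·1000 / 0.83 = 5169 s = 1.436 h.
First-order decay: C = 21.19·exp(−k·t) = 21.19·0.8926 = 18.91 mg/L.

18.9 mg/L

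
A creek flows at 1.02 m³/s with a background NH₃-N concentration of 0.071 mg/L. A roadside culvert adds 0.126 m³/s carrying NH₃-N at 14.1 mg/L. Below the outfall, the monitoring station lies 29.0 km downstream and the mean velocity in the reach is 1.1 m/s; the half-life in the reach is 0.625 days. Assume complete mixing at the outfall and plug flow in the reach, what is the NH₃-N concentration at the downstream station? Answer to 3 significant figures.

After mixing, C = (1.020·0.07100 + 0.1260·14.10) / 1.146 = 1.849/1.146 = 1.613 mg/L.
Travel time t = 29.0·1000 / 1.1 = 26360 s = 7.323 h.
Half-life 0.625 d → k = ln 2 / 0.625 = 1.109 d⁻¹.
Applying C = C₀e^(−kt): 1.613 × 0.7129 = 1.150 mg/L.

1.15 mg/L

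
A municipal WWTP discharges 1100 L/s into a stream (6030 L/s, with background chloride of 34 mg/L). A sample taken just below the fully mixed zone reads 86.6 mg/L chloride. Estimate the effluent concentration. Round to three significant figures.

Mass balance: 6030·34.00 + 1100·Cₑ = 7130·86.60
→ Cₑ = (7130·86.60 − 6030·34.00) / 1100 = 374.9 mg/L.

375 mg/L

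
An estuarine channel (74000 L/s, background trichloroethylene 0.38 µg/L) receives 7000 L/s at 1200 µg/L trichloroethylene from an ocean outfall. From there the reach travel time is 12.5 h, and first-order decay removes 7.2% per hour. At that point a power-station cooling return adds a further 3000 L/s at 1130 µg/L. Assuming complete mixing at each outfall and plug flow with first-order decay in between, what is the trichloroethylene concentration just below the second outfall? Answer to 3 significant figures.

79.8 µg/L

After mixing, C = (74000·0.3800 + 7000·1200) / 81000 = 8428000/81000 = 104.1 µg/L; combined flow 81000 L/s.
7.2%/h lost → k = −ln(1 − 0.072) = 0.07472 h⁻¹.
First-order decay: C = 104.1·exp(−k·t) = 104.1·0.3930 = 40.89 µg/L.
At the second outfall, C = (81000·40.89 + 3000·1130) / (81000 + 3000) = 79.78 µg/L.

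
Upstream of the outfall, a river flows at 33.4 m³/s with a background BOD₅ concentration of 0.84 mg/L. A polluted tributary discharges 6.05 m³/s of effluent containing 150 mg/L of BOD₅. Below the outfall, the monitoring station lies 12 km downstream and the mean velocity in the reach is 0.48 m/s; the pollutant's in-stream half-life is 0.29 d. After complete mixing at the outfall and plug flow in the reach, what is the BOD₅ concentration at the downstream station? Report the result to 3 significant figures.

11.9 mg/L

Flow-weighted average: C = (33.40·0.8400 + 6.050·150.0) / 39.45 = 935.6/39.45 = 23.71 mg/L.
Travel time t = 12·1000 / 0.48 = 25000 s = 6.944 h.
Half-life 0.29 d → k = ln 2 / 0.29 = 2.390 d⁻¹.
First-order decay: C = 23.71·exp(−k·t) = 23.71·0.5008 = 11.88 mg/L.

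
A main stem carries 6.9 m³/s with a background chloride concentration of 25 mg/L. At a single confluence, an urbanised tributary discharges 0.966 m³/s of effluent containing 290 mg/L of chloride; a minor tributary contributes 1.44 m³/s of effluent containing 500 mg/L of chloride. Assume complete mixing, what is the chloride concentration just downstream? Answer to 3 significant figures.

126 mg/L

After mixing, C = (6.900·25.00 + 0.9660·290.0 + 1.440·500.0) / 9.306 = 1173/9.306 = 126.0 mg/L.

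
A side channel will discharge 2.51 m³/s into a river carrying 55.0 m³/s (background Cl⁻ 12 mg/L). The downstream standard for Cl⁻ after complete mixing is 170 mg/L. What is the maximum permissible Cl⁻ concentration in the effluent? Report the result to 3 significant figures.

3630 mg/L

At the limit, (Qr·Cr + Qe·Cₑ)/(Qr + Qe) = 170:
Cₑ = (57.51·170 − 55.00·12.00) / 2.510 = 3632 mg/L.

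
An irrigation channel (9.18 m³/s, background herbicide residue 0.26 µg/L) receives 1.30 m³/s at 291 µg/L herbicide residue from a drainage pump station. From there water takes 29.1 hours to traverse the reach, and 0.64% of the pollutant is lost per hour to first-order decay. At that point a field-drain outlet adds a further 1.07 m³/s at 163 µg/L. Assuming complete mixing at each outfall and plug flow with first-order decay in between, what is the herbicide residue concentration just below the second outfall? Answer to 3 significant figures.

42.4 µg/L

Conservation of mass: C = (9.180·0.2600 + 1.300·291.0) / 10.48 = 380.7/10.48 = 36.33 µg/L; combined flow 10.48 m³/s.
0.64%/h lost → k = −ln(1 − 0.0064) = 0.006421 h⁻¹.
After decay, C = 36.33 × e^(−kt) = 36.33 × 0.8296 = 30.13 µg/L.
Second outfall: C = (10.48·30.13 + 1.070·163.0)/11.55 = 42.44 µg/L.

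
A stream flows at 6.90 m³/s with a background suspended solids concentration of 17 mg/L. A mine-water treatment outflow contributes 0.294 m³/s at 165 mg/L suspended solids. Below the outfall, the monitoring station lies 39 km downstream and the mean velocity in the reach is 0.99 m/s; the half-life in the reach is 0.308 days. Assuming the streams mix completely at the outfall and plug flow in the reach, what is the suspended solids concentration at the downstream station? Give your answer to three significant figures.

8.26 mg/L

After mixing, C = (6.900·17.00 + 0.2940·165.0) / 7.194 = 165.8/7.194 = 23.05 mg/L.
Travel time t = 39·1000 / 0.99 = 39390 s = 10.94 h.
Half-life 0.308 d → k = ln 2 / 0.308 = 2.250 d⁻¹.
First-order decay: C = 23.05·exp(−k·t) = 23.05·0.3584 = 8.261 mg/L.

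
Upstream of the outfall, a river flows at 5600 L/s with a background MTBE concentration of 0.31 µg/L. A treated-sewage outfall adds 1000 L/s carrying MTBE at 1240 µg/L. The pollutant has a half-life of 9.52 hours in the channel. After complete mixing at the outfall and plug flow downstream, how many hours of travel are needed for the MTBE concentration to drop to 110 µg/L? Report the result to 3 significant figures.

7.37 h

Conservation of mass: C = (5600·0.3100 + 1000·1240) / 6600 = 1242000/6600 = 188.1 µg/L.
Half-life 9.52 h → k = ln 2 / 9.52 = 0.07281 h⁻¹ = 1.747 d⁻¹.
188.1·exp(−k·t) = 110 → t = ln(188.1/110)/k = 26540 s = 7.371 h.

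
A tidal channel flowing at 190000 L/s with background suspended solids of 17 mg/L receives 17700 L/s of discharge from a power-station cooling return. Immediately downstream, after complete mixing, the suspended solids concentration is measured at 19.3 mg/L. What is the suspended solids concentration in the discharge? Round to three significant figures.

Mass balance: 190000·17.00 + 17700·Cₑ = 207700·19.30
→ Cₑ = (207700·19.30 − 190000·17.00) / 17700 = 43.99 mg/L.

44.0 mg/L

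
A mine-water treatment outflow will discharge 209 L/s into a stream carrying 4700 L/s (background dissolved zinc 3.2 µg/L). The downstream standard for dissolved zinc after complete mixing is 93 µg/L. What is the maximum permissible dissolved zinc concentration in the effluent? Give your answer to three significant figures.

At the limit, (Qr·Cr + Qe·Cₑ)/(Qr + Qe) = 93:
Cₑ = (4909·93 − 4700·3.200) / 209.0 = 2112 µg/L.

2110 µg/L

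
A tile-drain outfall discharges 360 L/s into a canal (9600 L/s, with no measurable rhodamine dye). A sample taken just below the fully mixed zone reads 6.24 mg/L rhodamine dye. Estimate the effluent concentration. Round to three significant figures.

173 mg/L

Mass balance: 9600·0 + 360.0·Cₑ = 9960·6.240
→ Cₑ = (9960·6.240 − 9600·0) / 360.0 = 172.6 mg/L.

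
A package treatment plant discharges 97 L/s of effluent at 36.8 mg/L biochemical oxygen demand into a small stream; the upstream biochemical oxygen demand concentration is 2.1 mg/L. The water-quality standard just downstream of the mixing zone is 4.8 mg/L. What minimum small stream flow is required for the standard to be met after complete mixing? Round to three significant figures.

1150 L/s

Set C_mix = 4.8: (Q·2.100 + 97.00·36.80) / (Q + 97.00) = 4.8
→ Q = 97.00·(36.80 − 4.8)/(4.8 − 2.100) = 1150 L/s.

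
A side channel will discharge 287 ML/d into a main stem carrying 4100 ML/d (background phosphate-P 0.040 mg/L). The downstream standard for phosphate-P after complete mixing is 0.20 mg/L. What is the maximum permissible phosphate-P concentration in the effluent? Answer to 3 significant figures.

2.49 mg/L

At the limit, (Qr·Cr + Qe·Cₑ)/(Qr + Qe) = 0.20:
Cₑ = (4387·0.20 − 4100·0.04000) / 287.0 = 2.486 mg/L.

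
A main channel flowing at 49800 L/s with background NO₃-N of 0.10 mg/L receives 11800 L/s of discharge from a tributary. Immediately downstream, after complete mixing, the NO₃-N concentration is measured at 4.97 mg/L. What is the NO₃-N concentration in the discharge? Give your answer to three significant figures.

25.5 mg/L

Mass balance: 49800·0.1000 + 11800·Cₑ = 61600·4.970
→ Cₑ = (61600·4.970 − 49800·0.1000) / 11800 = 25.52 mg/L.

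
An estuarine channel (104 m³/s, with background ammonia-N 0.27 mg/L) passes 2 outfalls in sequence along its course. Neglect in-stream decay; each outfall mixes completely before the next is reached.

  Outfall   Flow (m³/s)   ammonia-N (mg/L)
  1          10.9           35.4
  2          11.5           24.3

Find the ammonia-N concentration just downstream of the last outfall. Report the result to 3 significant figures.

5.49 mg/L

After outfall 1: Q = 104.0 + 10.90 = 114.9 m³/s; C = (104.0·0.2700 + 10.90·35.40)/114.9 = 3.603 mg/L.
After outfall 2: Q = 114.9 + 11.50 = 126.4 m³/s; C = (114.9·3.603 + 11.50·24.30)/126.4 = 5.486 mg/L.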